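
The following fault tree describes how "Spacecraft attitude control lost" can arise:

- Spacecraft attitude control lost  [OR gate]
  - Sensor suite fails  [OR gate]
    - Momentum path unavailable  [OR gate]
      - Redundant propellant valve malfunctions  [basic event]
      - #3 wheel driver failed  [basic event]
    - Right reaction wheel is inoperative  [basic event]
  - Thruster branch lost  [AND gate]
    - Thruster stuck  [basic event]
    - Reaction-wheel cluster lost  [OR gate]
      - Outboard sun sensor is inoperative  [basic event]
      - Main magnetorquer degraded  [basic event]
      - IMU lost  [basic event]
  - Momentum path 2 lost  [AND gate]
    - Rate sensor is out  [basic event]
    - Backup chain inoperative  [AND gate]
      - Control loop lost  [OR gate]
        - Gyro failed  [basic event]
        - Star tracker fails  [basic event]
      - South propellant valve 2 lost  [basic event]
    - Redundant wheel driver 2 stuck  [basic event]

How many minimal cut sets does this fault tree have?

Momentum path unavailable [OR]: union of children's cut sets → 2 cut set(s).
Sensor suite fails [OR]: union of children's cut sets → 3 cut set(s).
Reaction-wheel cluster lost [OR]: union of children's cut sets → 3 cut set(s).
Thruster branch lost [AND]: one cut set from each child combined → 1 × 3 = 3 cut set(s).
Control loop lost [OR]: union of children's cut sets → 2 cut set(s).
Backup chain inoperative [AND]: one cut set from each child combined → 2 × 1 = 2 cut set(s).
Momentum path 2 lost [AND]: one cut set from each child combined → 1 × 2 × 1 = 2 cut set(s).
Spacecraft attitude control lost [OR]: union of children's cut sets → 8 cut set(s).
Minimal cut sets: {Redundant propellant valve malfunctions}; {#3 wheel driver failed}; {Right reaction wheel is inoperative}; {Outboard sun sensor is inoperative, Thruster stuck}; {Main magnetorquer degraded, Thruster stuck}; {IMU lost, Thruster stuck}; {Gyro failed, Rate sensor is out, Redundant wheel driver 2 stuck, South propellant valve 2 lost}; {Rate sensor is out, Redundant wheel driver 2 stuck, South propellant valve 2 lost, Star tracker fails}.

8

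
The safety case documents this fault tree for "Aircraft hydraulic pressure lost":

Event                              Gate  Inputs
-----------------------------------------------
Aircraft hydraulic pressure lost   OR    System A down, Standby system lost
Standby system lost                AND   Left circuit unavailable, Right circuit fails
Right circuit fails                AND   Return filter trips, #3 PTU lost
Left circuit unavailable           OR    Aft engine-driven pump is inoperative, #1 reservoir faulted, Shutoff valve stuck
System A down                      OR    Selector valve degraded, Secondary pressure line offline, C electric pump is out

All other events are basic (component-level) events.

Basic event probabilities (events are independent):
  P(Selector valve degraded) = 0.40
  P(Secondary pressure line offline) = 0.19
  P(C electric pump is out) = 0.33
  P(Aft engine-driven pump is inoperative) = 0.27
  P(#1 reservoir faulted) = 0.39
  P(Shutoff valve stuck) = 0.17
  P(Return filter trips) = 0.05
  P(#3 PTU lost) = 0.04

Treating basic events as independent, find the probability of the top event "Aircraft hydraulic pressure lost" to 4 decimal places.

0.6748

P(System A down) [OR] = 1 − (1−0.40) × (1−0.19) × (1−0.33) = 0.674380
P(Left circuit unavailable) [OR] = 1 − (1−0.27) × (1−0.39) × (1−0.17) = 0.630401
P(Right circuit fails) [AND] = 0.05 × 0.04 = 0.002000
P(Standby system lost) [AND] = 0.630401 × 0.002000 = 0.001261
P(Aircraft hydraulic pressure lost) [OR] = 1 − (1−0.674380) × (1−0.001261) = 0.674791
Rounded to 4 decimal places: P(Aircraft hydraulic pressure lost) ≈ 0.6748.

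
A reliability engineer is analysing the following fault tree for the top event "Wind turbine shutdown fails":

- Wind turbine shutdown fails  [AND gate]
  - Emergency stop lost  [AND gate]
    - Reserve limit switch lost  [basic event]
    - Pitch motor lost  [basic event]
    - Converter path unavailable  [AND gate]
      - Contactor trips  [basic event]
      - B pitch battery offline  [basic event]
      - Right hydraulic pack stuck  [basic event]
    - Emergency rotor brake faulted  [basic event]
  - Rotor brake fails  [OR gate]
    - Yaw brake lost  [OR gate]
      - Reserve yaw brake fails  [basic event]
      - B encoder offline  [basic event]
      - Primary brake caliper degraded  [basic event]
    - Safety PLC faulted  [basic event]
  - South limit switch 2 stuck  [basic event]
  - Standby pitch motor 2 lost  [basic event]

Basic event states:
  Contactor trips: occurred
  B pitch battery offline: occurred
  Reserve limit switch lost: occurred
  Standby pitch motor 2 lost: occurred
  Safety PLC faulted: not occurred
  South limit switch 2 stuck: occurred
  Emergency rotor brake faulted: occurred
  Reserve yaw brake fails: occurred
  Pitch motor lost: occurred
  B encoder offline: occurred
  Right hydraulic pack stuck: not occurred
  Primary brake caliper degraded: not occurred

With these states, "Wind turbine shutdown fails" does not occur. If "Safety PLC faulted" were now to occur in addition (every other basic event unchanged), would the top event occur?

No

Counterfactual: set "Safety PLC faulted" to occurred.
Converter path unavailable [AND]: Contactor trips=occurs, B pitch battery offline=occurs, Right hydraulic pack stuck=not → not all inputs occur → does not occur.
Emergency stop lost [AND]: Reserve limit switch lost=occurs, Pitch motor lost=occurs, Converter path unavailable=not, Emergency rotor brake faulted=occurs → not all inputs occur → does not occur.
Yaw brake lost [OR]: Reserve yaw brake fails=occurs, B encoder offline=occurs, Primary brake caliper degraded=not → at least one input occurs → occurs.
Rotor brake fails [OR]: Yaw brake lost=occurs, Safety PLC faulted=occurs → at least one input occurs → occurs.
Wind turbine shutdown fails [AND]: Emergency stop lost=not, Rotor brake fails=occurs, South limit switch 2 stuck=occurs, Standby pitch motor 2 lost=occurs → not all inputs occur → does not occur.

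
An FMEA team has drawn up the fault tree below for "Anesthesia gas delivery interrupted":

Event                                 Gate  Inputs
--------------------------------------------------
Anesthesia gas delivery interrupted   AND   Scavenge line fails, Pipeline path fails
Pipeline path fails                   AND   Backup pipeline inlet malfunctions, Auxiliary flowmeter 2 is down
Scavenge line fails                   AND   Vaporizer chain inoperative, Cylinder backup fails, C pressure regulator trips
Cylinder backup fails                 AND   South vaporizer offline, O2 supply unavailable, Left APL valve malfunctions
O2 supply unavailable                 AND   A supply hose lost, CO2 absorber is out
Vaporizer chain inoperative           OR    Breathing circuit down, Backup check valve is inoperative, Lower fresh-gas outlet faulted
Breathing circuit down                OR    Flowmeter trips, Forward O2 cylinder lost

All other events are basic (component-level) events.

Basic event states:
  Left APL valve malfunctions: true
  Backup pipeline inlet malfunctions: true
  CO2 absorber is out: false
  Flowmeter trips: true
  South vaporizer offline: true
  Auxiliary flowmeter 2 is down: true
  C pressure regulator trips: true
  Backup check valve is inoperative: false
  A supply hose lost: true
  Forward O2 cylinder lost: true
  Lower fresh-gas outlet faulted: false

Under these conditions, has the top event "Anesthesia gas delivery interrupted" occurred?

No

Breathing circuit down [OR]: Flowmeter trips=occurs, Forward O2 cylinder lost=occurs → at least one input occurs → occurs.
Vaporizer chain inoperative [OR]: Breathing circuit down=occurs, Backup check valve is inoperative=not, Lower fresh-gas outlet faulted=not → at least one input occurs → occurs.
O2 supply unavailable [AND]: A supply hose lost=occurs, CO2 absorber is out=not → not all inputs occur → does not occur.
Cylinder backup fails [AND]: South vaporizer offline=occurs, O2 supply unavailable=not, Left APL valve malfunctions=occurs → not all inputs occur → does not occur.
Scavenge line fails [AND]: Vaporizer chain inoperative=occurs, Cylinder backup fails=not, C pressure regulator trips=occurs → not all inputs occur → does not occur.
Pipeline path fails [AND]: Backup pipeline inlet malfunctions=occurs, Auxiliary flowmeter 2 is down=occurs → all inputs occur → occurs.
Anesthesia gas delivery interrupted [AND]: Scavenge line fails=not, Pipeline path fails=occurs → not all inputs occur → does not occur.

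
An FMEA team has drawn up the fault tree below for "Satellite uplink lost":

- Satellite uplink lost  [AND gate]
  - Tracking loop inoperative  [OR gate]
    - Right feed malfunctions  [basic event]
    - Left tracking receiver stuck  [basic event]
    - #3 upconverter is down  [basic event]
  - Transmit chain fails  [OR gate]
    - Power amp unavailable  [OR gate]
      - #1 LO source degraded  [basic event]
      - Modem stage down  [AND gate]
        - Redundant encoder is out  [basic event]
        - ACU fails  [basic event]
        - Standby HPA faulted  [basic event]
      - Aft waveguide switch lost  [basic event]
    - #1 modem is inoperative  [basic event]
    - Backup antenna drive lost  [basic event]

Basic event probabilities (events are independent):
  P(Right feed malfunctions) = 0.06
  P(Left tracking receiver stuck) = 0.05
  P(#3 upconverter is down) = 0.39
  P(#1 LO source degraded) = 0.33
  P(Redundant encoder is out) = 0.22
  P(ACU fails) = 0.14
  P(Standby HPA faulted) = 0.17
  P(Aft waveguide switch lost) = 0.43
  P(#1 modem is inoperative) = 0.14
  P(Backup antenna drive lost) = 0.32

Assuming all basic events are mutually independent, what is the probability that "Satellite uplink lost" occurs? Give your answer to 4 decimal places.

0.3541

P(Tracking loop inoperative) [OR] = 1 − (1−0.06) × (1−0.05) × (1−0.39) = 0.455270
P(Modem stage down) [AND] = 0.22 × 0.14 × 0.17 = 0.005236
P(Power amp unavailable) [OR] = 1 − (1−0.33) × (1−0.005236) × (1−0.43) = 0.620100
P(Transmit chain fails) [OR] = 1 − (1−0.620100) × (1−0.14) × (1−0.32) = 0.777834
P(Satellite uplink lost) [AND] = 0.455270 × 0.777834 = 0.354124
Rounded to 4 decimal places: P(Satellite uplink lost) ≈ 0.3541.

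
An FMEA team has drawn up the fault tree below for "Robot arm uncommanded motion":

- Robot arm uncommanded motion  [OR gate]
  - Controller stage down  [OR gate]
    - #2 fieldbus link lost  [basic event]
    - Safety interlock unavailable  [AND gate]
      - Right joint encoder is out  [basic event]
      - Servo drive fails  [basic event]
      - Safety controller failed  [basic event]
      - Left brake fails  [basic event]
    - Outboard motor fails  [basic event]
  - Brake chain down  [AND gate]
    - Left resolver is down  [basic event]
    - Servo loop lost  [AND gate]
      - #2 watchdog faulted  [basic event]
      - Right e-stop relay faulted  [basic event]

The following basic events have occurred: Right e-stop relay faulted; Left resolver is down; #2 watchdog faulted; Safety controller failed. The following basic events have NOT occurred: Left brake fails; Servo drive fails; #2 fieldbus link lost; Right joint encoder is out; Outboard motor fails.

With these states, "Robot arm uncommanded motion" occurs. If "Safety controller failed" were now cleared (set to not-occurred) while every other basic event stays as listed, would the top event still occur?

Counterfactual: set "Safety controller failed" to not occurred.
Safety interlock unavailable [AND]: Right joint encoder is out=not, Servo drive fails=not, Safety controller failed=not, Left brake fails=not → not all inputs occur → does not occur.
Controller stage down [OR]: #2 fieldbus link lost=not, Safety interlock unavailable=not, Outboard motor fails=not → no input occurs → does not occur.
Servo loop lost [AND]: #2 watchdog faulted=occurs, Right e-stop relay faulted=occurs → all inputs occur → occurs.
Brake chain down [AND]: Left resolver is down=occurs, Servo loop lost=occurs → all inputs occur → occurs.
Robot arm uncommanded motion [OR]: Controller stage down=not, Brake chain down=occurs → at least one input occurs → occurs.

Yes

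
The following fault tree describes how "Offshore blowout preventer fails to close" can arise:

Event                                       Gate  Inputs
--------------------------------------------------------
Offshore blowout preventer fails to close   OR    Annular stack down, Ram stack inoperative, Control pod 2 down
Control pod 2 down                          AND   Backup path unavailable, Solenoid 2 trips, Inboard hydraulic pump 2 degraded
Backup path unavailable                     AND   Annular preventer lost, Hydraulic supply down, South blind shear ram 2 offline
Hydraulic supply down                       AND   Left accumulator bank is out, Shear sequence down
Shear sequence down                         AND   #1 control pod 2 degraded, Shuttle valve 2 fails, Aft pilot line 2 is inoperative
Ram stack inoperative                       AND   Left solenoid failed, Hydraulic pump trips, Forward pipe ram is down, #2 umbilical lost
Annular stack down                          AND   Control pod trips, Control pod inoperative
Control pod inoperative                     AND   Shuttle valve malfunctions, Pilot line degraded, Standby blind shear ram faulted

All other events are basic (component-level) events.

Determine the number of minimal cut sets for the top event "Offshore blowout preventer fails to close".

Control pod inoperative [AND]: one cut set from each child combined → 1 × 1 × 1 = 1 cut set(s).
Annular stack down [AND]: one cut set from each child combined → 1 × 1 = 1 cut set(s).
Ram stack inoperative [AND]: one cut set from each child combined → 1 × 1 × 1 × 1 = 1 cut set(s).
Shear sequence down [AND]: one cut set from each child combined → 1 × 1 × 1 = 1 cut set(s).
Hydraulic supply down [AND]: one cut set from each child combined → 1 × 1 = 1 cut set(s).
Backup path unavailable [AND]: one cut set from each child combined → 1 × 1 × 1 = 1 cut set(s).
Control pod 2 down [AND]: one cut set from each child combined → 1 × 1 × 1 = 1 cut set(s).
Offshore blowout preventer fails to close [OR]: union of children's cut sets → 3 cut set(s).
Minimal cut sets: {Control pod trips, Pilot line degraded, Shuttle valve malfunctions, Standby blind shear ram faulted}; {#2 umbilical lost, Forward pipe ram is down, Hydraulic pump trips, Left solenoid failed}; {#1 control pod 2 degraded, Aft pilot line 2 is inoperative, Annular preventer lost, Inboard hydraulic pump 2 degraded, Left accumulator bank is out, Shuttle valve 2 fails, Solenoid 2 trips, South blind shear ram 2 offline}.

3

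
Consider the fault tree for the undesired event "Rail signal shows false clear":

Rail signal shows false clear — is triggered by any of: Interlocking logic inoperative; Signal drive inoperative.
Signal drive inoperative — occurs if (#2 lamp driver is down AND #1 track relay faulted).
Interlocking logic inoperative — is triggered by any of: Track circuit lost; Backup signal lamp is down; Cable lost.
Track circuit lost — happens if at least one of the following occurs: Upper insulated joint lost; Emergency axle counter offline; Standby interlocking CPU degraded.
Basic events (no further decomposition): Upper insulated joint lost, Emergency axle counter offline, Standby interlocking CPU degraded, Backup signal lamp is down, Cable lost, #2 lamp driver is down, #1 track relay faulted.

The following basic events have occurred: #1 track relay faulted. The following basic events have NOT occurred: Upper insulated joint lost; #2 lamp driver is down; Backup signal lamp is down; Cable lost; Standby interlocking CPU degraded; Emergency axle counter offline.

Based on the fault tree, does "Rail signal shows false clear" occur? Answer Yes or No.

Track circuit lost [OR]: Upper insulated joint lost=not, Emergency axle counter offline=not, Standby interlocking CPU degraded=not → no input occurs → does not occur.
Interlocking logic inoperative [OR]: Track circuit lost=not, Backup signal lamp is down=not, Cable lost=not → no input occurs → does not occur.
Signal drive inoperative [AND]: #2 lamp driver is down=not, #1 track relay faulted=occurs → not all inputs occur → does not occur.
Rail signal shows false clear [OR]: Interlocking logic inoperative=not, Signal drive inoperative=not → no input occurs → does not occur.

No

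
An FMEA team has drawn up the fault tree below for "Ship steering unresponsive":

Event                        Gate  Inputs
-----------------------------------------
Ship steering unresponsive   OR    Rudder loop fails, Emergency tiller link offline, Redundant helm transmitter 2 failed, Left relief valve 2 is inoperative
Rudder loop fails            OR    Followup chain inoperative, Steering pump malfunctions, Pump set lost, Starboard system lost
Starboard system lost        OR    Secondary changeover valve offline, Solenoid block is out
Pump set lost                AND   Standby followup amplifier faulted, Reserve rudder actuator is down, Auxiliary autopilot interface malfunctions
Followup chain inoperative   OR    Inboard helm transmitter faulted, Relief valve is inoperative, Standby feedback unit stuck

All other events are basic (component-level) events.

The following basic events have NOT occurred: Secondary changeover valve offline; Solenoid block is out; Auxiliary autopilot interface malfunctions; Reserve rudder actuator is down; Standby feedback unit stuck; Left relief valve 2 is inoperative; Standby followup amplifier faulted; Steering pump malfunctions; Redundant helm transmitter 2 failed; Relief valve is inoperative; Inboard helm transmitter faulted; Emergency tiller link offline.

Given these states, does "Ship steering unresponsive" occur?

Followup chain inoperative [OR]: Inboard helm transmitter faulted=not, Relief valve is inoperative=not, Standby feedback unit stuck=not → no input occurs → does not occur.
Pump set lost [AND]: Standby followup amplifier faulted=not, Reserve rudder actuator is down=not, Auxiliary autopilot interface malfunctions=not → not all inputs occur → does not occur.
Starboard system lost [OR]: Secondary changeover valve offline=not, Solenoid block is out=not → no input occurs → does not occur.
Rudder loop fails [OR]: Followup chain inoperative=not, Steering pump malfunctions=not, Pump set lost=not, Starboard system lost=not → no input occurs → does not occur.
Ship steering unresponsive [OR]: Rudder loop fails=not, Emergency tiller link offline=not, Redundant helm transmitter 2 failed=not, Left relief valve 2 is inoperative=not → no input occurs → does not occur.

No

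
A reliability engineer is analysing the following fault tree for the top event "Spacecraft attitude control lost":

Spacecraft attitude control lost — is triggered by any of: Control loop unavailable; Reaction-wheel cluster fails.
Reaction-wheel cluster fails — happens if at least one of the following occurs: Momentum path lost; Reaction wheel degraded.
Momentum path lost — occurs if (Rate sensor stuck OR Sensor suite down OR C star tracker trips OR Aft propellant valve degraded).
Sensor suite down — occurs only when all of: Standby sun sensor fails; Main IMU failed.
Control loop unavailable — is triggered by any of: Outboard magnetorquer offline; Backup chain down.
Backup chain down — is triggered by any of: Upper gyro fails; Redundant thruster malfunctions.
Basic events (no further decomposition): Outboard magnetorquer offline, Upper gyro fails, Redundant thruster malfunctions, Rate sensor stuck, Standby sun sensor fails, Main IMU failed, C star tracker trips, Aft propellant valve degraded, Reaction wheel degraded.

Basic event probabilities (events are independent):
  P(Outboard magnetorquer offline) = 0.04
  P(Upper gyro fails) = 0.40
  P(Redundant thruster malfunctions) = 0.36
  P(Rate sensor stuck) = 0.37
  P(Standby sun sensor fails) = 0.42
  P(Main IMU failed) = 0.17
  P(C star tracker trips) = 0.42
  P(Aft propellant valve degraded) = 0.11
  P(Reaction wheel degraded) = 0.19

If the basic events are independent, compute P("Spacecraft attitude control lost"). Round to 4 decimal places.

0.9098

P(Backup chain down) [OR] = 1 − (1−0.40) × (1−0.36) = 0.616000
P(Control loop unavailable) [OR] = 1 − (1−0.04) × (1−0.616000) = 0.631360
P(Sensor suite down) [AND] = 0.42 × 0.17 = 0.071400
P(Momentum path lost) [OR] = 1 − (1−0.37) × (1−0.071400) × (1−0.42) × (1−0.11) = 0.698014
P(Reaction-wheel cluster fails) [OR] = 1 − (1−0.698014) × (1−0.19) = 0.755391
P(Spacecraft attitude control lost) [OR] = 1 − (1−0.631360) × (1−0.755391) = 0.909827
Rounded to 4 decimal places: P(Spacecraft attitude control lost) ≈ 0.9098.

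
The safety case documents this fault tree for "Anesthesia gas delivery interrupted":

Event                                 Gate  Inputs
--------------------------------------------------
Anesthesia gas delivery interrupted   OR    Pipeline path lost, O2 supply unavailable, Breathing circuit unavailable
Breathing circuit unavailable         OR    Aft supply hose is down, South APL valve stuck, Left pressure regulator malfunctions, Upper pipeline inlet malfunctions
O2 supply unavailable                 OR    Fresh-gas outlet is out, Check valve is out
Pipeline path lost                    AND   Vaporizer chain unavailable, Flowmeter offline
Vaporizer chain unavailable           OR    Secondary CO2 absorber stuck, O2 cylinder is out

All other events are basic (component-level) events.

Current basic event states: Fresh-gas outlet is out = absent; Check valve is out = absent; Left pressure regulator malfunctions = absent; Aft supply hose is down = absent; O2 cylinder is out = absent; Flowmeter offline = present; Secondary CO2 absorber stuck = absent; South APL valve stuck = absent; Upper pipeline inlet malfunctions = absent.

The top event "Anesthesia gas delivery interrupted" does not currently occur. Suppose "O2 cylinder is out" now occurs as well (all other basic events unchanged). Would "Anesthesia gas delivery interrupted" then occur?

Yes

Counterfactual: set "O2 cylinder is out" to occurred.
Vaporizer chain unavailable [OR]: Secondary CO2 absorber stuck=not, O2 cylinder is out=occurs → at least one input occurs → occurs.
Pipeline path lost [AND]: Vaporizer chain unavailable=occurs, Flowmeter offline=occurs → all inputs occur → occurs.
O2 supply unavailable [OR]: Fresh-gas outlet is out=not, Check valve is out=not → no input occurs → does not occur.
Breathing circuit unavailable [OR]: Aft supply hose is down=not, South APL valve stuck=not, Left pressure regulator malfunctions=not, Upper pipeline inlet malfunctions=not → no input occurs → does not occur.
Anesthesia gas delivery interrupted [OR]: Pipeline path lost=occurs, O2 supply unavailable=not, Breathing circuit unavailable=not → at least one input occurs → occurs.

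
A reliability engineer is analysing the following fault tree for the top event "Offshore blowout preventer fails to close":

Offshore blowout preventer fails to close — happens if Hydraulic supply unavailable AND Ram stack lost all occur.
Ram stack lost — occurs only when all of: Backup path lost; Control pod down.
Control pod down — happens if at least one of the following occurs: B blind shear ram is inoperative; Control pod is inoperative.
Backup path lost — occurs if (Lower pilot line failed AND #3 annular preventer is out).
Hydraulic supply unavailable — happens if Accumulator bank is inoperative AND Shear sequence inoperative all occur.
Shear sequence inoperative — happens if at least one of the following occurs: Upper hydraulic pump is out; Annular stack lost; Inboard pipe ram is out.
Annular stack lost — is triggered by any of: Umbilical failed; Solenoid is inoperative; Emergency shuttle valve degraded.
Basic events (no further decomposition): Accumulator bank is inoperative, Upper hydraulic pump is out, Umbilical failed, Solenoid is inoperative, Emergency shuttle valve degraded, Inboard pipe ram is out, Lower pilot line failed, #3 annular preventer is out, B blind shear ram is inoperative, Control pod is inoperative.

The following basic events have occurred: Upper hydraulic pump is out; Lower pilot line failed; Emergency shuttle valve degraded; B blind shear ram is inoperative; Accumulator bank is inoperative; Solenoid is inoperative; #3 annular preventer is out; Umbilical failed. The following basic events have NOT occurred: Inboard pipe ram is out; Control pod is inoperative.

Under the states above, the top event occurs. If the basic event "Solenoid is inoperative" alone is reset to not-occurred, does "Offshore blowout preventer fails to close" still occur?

Yes

Counterfactual: set "Solenoid is inoperative" to not occurred.
Annular stack lost [OR]: Umbilical failed=occurs, Solenoid is inoperative=not, Emergency shuttle valve degraded=occurs → at least one input occurs → occurs.
Shear sequence inoperative [OR]: Upper hydraulic pump is out=occurs, Annular stack lost=occurs, Inboard pipe ram is out=not → at least one input occurs → occurs.
Hydraulic supply unavailable [AND]: Accumulator bank is inoperative=occurs, Shear sequence inoperative=occurs → all inputs occur → occurs.
Backup path lost [AND]: Lower pilot line failed=occurs, #3 annular preventer is out=occurs → all inputs occur → occurs.
Control pod down [OR]: B blind shear ram is inoperative=occurs, Control pod is inoperative=not → at least one input occurs → occurs.
Ram stack lost [AND]: Backup path lost=occurs, Control pod down=occurs → all inputs occur → occurs.
Offshore blowout preventer fails to close [AND]: Hydraulic supply unavailable=occurs, Ram stack lost=occurs → all inputs occur → occurs.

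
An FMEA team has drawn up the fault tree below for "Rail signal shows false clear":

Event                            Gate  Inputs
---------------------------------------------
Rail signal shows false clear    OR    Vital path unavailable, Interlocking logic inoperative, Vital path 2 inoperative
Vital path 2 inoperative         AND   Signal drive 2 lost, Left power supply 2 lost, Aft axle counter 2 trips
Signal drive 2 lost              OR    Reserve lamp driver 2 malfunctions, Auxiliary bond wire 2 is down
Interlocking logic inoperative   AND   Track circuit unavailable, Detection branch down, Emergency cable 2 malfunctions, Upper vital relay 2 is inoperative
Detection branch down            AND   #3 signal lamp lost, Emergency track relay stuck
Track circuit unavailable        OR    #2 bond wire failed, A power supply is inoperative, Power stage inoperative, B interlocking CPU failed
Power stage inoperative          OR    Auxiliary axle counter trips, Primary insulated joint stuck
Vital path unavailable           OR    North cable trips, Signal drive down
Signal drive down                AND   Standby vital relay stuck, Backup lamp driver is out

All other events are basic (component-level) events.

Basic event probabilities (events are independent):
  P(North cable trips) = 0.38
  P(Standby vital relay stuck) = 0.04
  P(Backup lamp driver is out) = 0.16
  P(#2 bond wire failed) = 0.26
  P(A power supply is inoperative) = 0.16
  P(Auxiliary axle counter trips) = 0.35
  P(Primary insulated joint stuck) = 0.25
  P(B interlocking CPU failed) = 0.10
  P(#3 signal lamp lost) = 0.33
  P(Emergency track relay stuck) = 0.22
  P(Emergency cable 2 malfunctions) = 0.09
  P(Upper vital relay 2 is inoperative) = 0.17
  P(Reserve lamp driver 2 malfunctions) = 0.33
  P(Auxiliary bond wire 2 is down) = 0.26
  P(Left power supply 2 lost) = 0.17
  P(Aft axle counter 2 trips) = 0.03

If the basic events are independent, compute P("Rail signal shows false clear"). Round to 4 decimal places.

0.3860

P(Signal drive down) [AND] = 0.04 × 0.16 = 0.006400
P(Vital path unavailable) [OR] = 1 − (1−0.38) × (1−0.006400) = 0.383968
P(Power stage inoperative) [OR] = 1 − (1−0.35) × (1−0.25) = 0.512500
P(Track circuit unavailable) [OR] = 1 − (1−0.26) × (1−0.16) × (1−0.512500) × (1−0.10) = 0.727273
P(Detection branch down) [AND] = 0.33 × 0.22 = 0.072600
P(Interlocking logic inoperative) [AND] = 0.727273 × 0.072600 × 0.09 × 0.17 = 0.000808
P(Signal drive 2 lost) [OR] = 1 − (1−0.33) × (1−0.26) = 0.504200
P(Vital path 2 inoperative) [AND] = 0.504200 × 0.17 × 0.03 = 0.002571
P(Rail signal shows false clear) [OR] = 1 − (1−0.383968) × (1−0.000808) × (1−0.002571) = 0.386048
Rounded to 4 decimal places: P(Rail signal shows false clear) ≈ 0.3860.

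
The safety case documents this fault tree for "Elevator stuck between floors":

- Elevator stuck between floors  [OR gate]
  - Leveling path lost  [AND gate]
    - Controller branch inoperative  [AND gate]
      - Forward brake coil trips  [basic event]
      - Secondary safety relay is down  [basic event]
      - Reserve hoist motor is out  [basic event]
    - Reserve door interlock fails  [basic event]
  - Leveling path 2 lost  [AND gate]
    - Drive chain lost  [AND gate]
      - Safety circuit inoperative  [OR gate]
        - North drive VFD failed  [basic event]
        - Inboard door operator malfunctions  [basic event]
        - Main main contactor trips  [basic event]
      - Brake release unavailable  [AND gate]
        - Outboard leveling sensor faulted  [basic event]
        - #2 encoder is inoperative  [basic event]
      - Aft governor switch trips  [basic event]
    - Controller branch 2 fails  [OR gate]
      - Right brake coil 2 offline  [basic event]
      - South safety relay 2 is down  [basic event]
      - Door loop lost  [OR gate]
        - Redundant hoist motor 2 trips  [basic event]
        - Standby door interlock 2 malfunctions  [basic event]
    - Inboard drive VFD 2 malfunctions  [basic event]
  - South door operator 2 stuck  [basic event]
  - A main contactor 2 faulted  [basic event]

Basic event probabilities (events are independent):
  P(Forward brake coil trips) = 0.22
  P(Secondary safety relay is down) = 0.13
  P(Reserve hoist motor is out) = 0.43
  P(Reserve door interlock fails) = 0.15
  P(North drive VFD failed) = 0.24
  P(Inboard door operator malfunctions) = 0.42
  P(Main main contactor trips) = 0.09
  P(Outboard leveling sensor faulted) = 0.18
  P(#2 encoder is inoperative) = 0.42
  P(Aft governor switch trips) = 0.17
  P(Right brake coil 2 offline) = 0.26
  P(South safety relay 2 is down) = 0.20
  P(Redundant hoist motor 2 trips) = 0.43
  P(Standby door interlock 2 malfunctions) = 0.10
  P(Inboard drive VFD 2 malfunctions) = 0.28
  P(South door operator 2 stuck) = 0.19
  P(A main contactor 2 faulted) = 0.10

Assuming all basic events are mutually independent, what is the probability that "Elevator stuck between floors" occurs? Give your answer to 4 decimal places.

0.2734

P(Controller branch inoperative) [AND] = 0.22 × 0.13 × 0.43 = 0.012298
P(Leveling path lost) [AND] = 0.012298 × 0.15 = 0.001845
P(Safety circuit inoperative) [OR] = 1 − (1−0.24) × (1−0.42) × (1−0.09) = 0.598872
P(Brake release unavailable) [AND] = 0.18 × 0.42 = 0.075600
P(Drive chain lost) [AND] = 0.598872 × 0.075600 × 0.17 = 0.007697
P(Door loop lost) [OR] = 1 − (1−0.43) × (1−0.10) = 0.487000
P(Controller branch 2 fails) [OR] = 1 − (1−0.26) × (1−0.20) × (1−0.487000) = 0.696304
P(Leveling path 2 lost) [AND] = 0.007697 × 0.696304 × 0.28 = 0.001501
P(Elevator stuck between floors) [OR] = 1 − (1−0.001845) × (1−0.001501) × (1−0.19) × (1−0.10) = 0.273437
Rounded to 4 decimal places: P(Elevator stuck between floors) ≈ 0.2734.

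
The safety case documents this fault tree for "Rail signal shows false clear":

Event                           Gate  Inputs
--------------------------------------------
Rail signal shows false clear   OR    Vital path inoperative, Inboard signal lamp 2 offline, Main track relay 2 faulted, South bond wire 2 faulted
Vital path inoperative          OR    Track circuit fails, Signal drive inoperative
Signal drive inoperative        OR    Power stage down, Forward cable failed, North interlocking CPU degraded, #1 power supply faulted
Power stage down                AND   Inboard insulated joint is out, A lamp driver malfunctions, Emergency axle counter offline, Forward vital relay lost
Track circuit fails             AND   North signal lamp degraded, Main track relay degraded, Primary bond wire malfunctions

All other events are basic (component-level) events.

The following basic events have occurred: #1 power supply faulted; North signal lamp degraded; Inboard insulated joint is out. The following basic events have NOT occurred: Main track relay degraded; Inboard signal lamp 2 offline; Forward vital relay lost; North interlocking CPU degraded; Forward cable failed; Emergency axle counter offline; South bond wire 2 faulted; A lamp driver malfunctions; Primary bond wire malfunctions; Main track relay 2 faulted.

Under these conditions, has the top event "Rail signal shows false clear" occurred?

Yes

Track circuit fails [AND]: North signal lamp degraded=occurs, Main track relay degraded=not, Primary bond wire malfunctions=not → not all inputs occur → does not occur.
Power stage down [AND]: Inboard insulated joint is out=occurs, A lamp driver malfunctions=not, Emergency axle counter offline=not, Forward vital relay lost=not → not all inputs occur → does not occur.
Signal drive inoperative [OR]: Power stage down=not, Forward cable failed=not, North interlocking CPU degraded=not, #1 power supply faulted=occurs → at least one input occurs → occurs.
Vital path inoperative [OR]: Track circuit fails=not, Signal drive inoperative=occurs → at least one input occurs → occurs.
Rail signal shows false clear [OR]: Vital path inoperative=occurs, Inboard signal lamp 2 offline=not, Main track relay 2 faulted=not, South bond wire 2 faulted=not → at least one input occurs → occurs.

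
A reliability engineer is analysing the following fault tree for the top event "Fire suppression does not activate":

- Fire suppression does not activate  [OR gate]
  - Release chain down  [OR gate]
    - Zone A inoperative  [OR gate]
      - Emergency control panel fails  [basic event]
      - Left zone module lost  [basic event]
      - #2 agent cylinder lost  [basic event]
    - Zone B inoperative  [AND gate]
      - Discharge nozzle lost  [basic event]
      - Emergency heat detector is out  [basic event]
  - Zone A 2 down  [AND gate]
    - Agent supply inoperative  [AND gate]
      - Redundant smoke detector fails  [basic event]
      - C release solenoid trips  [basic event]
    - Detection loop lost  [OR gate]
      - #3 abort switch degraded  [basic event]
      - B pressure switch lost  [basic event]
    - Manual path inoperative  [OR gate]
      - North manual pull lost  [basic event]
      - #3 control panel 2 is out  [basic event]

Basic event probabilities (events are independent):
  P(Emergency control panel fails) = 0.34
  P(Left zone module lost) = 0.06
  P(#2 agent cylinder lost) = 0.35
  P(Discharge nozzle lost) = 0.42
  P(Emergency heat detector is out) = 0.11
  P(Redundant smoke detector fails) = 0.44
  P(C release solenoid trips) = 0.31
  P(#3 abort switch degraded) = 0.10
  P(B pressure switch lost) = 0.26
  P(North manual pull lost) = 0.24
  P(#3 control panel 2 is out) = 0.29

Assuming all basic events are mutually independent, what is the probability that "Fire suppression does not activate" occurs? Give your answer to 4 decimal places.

P(Zone A inoperative) [OR] = 1 − (1−0.34) × (1−0.06) × (1−0.35) = 0.596740
P(Zone B inoperative) [AND] = 0.42 × 0.11 = 0.046200
P(Release chain down) [OR] = 1 − (1−0.596740) × (1−0.046200) = 0.615371
P(Agent supply inoperative) [AND] = 0.44 × 0.31 = 0.136400
P(Detection loop lost) [OR] = 1 − (1−0.10) × (1−0.26) = 0.334000
P(Manual path inoperative) [OR] = 1 − (1−0.24) × (1−0.29) = 0.460400
P(Zone A 2 down) [AND] = 0.136400 × 0.334000 × 0.460400 = 0.020975
P(Fire suppression does not activate) [OR] = 1 − (1−0.615371) × (1−0.020975) = 0.623439
Rounded to 4 decimal places: P(Fire suppression does not activate) ≈ 0.6234.

0.6234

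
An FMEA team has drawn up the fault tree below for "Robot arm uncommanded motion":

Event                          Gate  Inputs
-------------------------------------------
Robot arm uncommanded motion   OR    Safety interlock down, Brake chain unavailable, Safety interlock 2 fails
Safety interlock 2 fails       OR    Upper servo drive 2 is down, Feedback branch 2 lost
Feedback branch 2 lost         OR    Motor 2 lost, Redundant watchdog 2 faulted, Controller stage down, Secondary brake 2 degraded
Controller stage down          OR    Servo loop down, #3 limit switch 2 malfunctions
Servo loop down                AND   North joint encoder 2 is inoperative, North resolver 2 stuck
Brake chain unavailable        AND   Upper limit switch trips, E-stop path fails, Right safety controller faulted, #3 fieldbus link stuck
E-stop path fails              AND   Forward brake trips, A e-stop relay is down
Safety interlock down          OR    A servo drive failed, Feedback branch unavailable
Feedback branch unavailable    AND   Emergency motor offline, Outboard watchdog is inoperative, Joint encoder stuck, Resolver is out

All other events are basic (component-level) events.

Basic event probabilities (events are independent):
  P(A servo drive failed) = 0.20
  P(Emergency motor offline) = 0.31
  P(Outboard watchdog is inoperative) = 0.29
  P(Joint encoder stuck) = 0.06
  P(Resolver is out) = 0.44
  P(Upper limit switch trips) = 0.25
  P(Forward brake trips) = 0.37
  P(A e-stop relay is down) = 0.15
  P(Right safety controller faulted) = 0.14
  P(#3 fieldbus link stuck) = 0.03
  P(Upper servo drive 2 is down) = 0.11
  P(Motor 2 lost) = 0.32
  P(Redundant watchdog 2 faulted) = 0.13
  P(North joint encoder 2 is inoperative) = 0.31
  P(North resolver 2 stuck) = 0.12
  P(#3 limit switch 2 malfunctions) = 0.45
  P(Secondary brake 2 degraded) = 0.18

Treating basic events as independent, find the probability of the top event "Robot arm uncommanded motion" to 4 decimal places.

P(Feedback branch unavailable) [AND] = 0.31 × 0.29 × 0.06 × 0.44 = 0.002373
P(Safety interlock down) [OR] = 1 − (1−0.20) × (1−0.002373) = 0.201898
P(E-stop path fails) [AND] = 0.37 × 0.15 = 0.055500
P(Brake chain unavailable) [AND] = 0.25 × 0.055500 × 0.14 × 0.03 = 0.000058
P(Servo loop down) [AND] = 0.31 × 0.12 = 0.037200
P(Controller stage down) [OR] = 1 − (1−0.037200) × (1−0.45) = 0.470460
P(Feedback branch 2 lost) [OR] = 1 − (1−0.32) × (1−0.13) × (1−0.470460) × (1−0.18) = 0.743114
P(Safety interlock 2 fails) [OR] = 1 − (1−0.11) × (1−0.743114) = 0.771371
P(Robot arm uncommanded motion) [OR] = 1 − (1−0.201898) × (1−0.000058) × (1−0.771371) = 0.817541
Rounded to 4 decimal places: P(Robot arm uncommanded motion) ≈ 0.8175.

0.8175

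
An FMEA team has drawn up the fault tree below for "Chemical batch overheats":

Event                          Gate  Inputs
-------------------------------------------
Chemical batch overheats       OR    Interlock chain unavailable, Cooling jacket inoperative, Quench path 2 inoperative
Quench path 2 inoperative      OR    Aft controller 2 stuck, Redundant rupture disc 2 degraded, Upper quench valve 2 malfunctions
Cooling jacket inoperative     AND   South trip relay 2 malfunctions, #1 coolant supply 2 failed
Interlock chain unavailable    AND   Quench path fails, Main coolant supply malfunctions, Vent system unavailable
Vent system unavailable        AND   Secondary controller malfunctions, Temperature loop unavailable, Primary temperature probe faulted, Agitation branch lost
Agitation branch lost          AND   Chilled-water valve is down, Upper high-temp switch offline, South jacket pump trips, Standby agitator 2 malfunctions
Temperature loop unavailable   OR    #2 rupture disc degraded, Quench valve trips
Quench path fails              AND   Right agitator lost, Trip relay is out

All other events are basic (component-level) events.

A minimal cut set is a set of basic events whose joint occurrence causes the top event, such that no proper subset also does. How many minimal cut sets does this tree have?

Quench path fails [AND]: one cut set from each child combined → 1 × 1 = 1 cut set(s).
Temperature loop unavailable [OR]: union of children's cut sets → 2 cut set(s).
Agitation branch lost [AND]: one cut set from each child combined → 1 × 1 × 1 × 1 = 1 cut set(s).
Vent system unavailable [AND]: one cut set from each child combined → 1 × 2 × 1 × 1 = 2 cut set(s).
Interlock chain unavailable [AND]: one cut set from each child combined → 1 × 1 × 2 = 2 cut set(s).
Cooling jacket inoperative [AND]: one cut set from each child combined → 1 × 1 = 1 cut set(s).
Quench path 2 inoperative [OR]: union of children's cut sets → 3 cut set(s).
Chemical batch overheats [OR]: union of children's cut sets → 6 cut set(s).
Minimal cut sets: {#2 rupture disc degraded, Chilled-water valve is down, Main coolant supply malfunctions, Primary temperature probe faulted, Right agitator lost, Secondary controller malfunctions, South jacket pump trips, Standby agitator 2 malfunctions, Trip relay is out, Upper high-temp switch offline}; {Chilled-water valve is down, Main coolant supply malfunctions, Primary temperature probe faulted, Quench valve trips, Right agitator lost, Secondary controller malfunctions, South jacket pump trips, Standby agitator 2 malfunctions, Trip relay is out, Upper high-temp switch offline}; {#1 coolant supply 2 failed, South trip relay 2 malfunctions}; {Aft controller 2 stuck}; {Redundant rupture disc 2 degraded}; {Upper quench valve 2 malfunctions}.

6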